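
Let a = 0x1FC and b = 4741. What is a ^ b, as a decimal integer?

4985

0x1FC = 0000111111100
4741 = 1001010000101
XOR → 1001101111001 = 4985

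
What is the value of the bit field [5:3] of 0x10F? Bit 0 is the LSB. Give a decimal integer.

1

v = 0100001111
Shift right by 3: 0100001
Mask low 3 bits: 001 = 1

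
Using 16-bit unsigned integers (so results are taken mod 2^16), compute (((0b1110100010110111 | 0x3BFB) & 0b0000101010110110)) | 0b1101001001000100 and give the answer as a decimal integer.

0b1110100010110111 = 1110100010110111
0x3BFB = 0011101111111011
→ | → 1111101111111111 = 64511
0b0000101010110110 = 0000101010110110
→ & → 0000101010110110 = 2742
0b1101001001000100 = 1101001001000100
→ | → 1101101011110110 = 56054

56054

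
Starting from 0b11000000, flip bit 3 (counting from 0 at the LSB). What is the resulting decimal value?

x = 11000000
bit 3 is currently 0; toggle it via x ^ (1 << 3) = x ^ 8
→ 11001000 = 200

200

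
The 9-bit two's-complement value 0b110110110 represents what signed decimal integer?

-74

pattern = 110110110 (MSB is 1 ⇒ negative)
Invert: 001001001, add 1 → 001001010 = 74, so the value is -74.
(Equivalently: 438 - 2^9 = 438 - 512 = -74.)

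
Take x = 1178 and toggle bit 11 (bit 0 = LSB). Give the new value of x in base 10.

3226

x = 010010011010
bit 11 is currently 0; toggle it via x ^ (1 << 11) = x ^ 2048
→ 110010011010 = 3226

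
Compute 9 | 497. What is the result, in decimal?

9 = 000001001
497 = 111110001
 OR → 111111001 = 505

505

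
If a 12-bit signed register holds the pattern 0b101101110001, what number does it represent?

pattern = 101101110001 (MSB is 1 ⇒ negative)
Invert: 010010001110, add 1 → 010010001111 = 1167, so the value is -1167.
(Equivalently: 2929 - 2^12 = 2929 - 4096 = -1167.)

-1167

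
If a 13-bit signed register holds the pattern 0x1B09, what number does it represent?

-1271

pattern = 1101100001001 (MSB is 1 ⇒ negative)
Invert: 0010011110110, add 1 → 0010011110111 = 1271, so the value is -1271.
(Equivalently: 6921 - 2^13 = 6921 - 8192 = -1271.)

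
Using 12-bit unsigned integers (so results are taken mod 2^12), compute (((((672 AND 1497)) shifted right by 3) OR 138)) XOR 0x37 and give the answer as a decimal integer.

173

672 = 001010100000
1497 = 010111011001
→ AND → 000010000000 = 128
→ shifted right by 3 → 000000010000 = 16
138 = 000010001010
→ OR → 000010011010 = 154
0x37 = 000000110111
→ XOR → 000010101101 = 173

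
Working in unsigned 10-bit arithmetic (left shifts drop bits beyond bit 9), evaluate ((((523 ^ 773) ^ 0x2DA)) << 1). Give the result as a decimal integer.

523 = 1000001011
773 = 1100000101
→ ^ → 0100001110 = 270
0x2DA = 1011011010
→ ^ → 1111010100 = 980
→ << 1 (mod 2^10) → 1110101000 = 936

936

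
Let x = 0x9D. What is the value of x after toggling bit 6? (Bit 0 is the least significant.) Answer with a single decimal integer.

221

x = 010011101
bit 6 is currently 0; toggle it via x ^ (1 << 6) = x ^ 64
→ 011011101 = 221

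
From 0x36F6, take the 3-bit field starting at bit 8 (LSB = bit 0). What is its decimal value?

v = 011011011110110
Shift right by 8: 0110110
Mask low 3 bits: 110 = 6

6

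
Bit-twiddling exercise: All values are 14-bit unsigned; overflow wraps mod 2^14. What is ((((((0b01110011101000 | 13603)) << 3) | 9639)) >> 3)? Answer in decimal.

1535

0b01110011101000 = 01110011101000
13603 = 11010100100011
→ | → 11110111101011 = 15851
→ << 3 (mod 2^14) → 10111101011000 = 12120
9639 = 10010110100111
→ | → 10111111111111 = 12287
→ >> 3 → 00010111111111 = 1535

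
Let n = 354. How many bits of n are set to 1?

354 = 101100010
Count the 1s: 1 + 1 + 1 + 1 = 4

4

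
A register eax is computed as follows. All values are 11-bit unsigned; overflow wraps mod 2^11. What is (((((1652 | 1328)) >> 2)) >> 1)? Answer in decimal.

1652 = 11001110100
1328 = 10100110000
→ | → 11101110100 = 1908
→ >> 2 → 00111011101 = 477
→ >> 1 → 00011101110 = 238

238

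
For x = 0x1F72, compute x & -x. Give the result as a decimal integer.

2

x = 1111101110010 = 8050
-x (two's complement) = …0000010001110
AND   = 0000000000010 = 2
(x & -x isolates the lowest set bit of x.)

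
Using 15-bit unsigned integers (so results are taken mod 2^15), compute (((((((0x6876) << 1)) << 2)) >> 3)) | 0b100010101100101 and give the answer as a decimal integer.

0x6876 = 110100001110110
→ << 1 (mod 2^15) → 101000011101100 = 20716
→ << 2 (mod 2^15) → 100001110110000 = 17328
→ >> 3 → 000100001110110 = 2166
0b100010101100101 = 100010101100101
→ | → 100110101110111 = 19831

19831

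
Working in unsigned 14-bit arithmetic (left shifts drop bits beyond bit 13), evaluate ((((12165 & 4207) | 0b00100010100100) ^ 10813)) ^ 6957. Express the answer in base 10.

12165 = 10111110000101
4207 = 01000001101111
→ & → 00000000000101 = 5
0b00100010100100 = 00100010100100
→ | → 00100010100101 = 2213
10813 = 10101000111101
→ ^ → 10001010011000 = 8856
6957 = 01101100101101
→ ^ → 11100110110101 = 14773

14773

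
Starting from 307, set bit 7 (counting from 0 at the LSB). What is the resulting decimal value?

435

x = 00100110011
bit 7 is currently 0; set it via x | (1 << 7) = x | 128
→ 00110110011 = 435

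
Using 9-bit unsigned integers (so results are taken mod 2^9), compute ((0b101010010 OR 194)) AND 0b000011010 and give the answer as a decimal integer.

0b101010010 = 101010010
194 = 011000010
→ OR → 111010010 = 466
0b000011010 = 000011010
→ AND → 000010010 = 18

18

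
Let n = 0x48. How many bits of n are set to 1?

2

0x48 = 1001000
Count the 1s: 1 + 1 = 2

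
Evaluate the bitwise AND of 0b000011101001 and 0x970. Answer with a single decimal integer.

96

a = 000011101001
0x970 = 100101110000
AND → 000001100000 = 96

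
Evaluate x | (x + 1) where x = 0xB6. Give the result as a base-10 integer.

183

x = 10110110 = 182
x + 1 = 10110111
OR    = 10110111 = 183
(x | (x + 1) sets the lowest cleared bit.)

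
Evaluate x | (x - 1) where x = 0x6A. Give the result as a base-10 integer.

x = 1101010 = 106
x - 1 = 1101001
OR    = 1101011 = 107
(x | (x - 1) sets all bits below the lowest set bit.)

107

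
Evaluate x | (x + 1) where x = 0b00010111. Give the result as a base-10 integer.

x = 10111 = 23
x + 1 = 11000
OR    = 11111 = 31
(x | (x + 1) sets the lowest cleared bit.)

31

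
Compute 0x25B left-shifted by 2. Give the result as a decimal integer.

2412

0x25B = 001001011011
shift left by 2 → 100101101100 = 2412
(equivalently, 603 × 2^2 = 603 × 4)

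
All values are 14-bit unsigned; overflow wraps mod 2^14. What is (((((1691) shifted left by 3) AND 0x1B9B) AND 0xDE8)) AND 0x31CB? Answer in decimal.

136

1691 = 00011010011011
→ shifted left by 3 (mod 2^14) → 11010011011000 = 13528
0x1B9B = 01101110011011
→ AND → 01000010011000 = 4248
0xDE8 = 00110111101000
→ AND → 00000010001000 = 136
0x31CB = 11000111001011
→ AND → 00000010001000 = 136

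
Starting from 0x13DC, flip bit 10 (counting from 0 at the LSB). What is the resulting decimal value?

x = 1001111011100
bit 10 is currently 0; toggle it via x ^ (1 << 10) = x ^ 1024
→ 1011111011100 = 6108

6108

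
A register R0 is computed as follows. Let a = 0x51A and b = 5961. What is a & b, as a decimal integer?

0x51A = 0010100011010
5961 = 1011101001001
AND → 0010100001000 = 1288

1288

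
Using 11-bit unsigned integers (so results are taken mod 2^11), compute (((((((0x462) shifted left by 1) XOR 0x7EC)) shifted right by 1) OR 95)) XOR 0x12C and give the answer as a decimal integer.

755

0x462 = 10001100010
→ shifted left by 1 (mod 2^11) → 00011000100 = 196
0x7EC = 11111101100
→ XOR → 11100101000 = 1832
→ shifted right by 1 → 01110010100 = 916
95 = 00001011111
→ OR → 01111011111 = 991
0x12C = 00100101100
→ XOR → 01011110011 = 755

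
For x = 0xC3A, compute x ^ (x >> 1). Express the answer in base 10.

x = 110000111010 = 3130
x>>1 = 011000011101
XOR  = 101000100111 = 2599
(x ^ (x >> 1) gives the standard binary-reflected Gray code of x.)

2599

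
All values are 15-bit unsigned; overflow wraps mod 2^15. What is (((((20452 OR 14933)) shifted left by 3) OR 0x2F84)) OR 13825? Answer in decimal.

32685

20452 = 100111111100100
14933 = 011101001010101
→ OR → 111111111110101 = 32757
→ shifted left by 3 (mod 2^15) → 111111110101000 = 32680
0x2F84 = 010111110000100
→ OR → 111111110101100 = 32684
13825 = 011011000000001
→ OR → 111111110101101 = 32685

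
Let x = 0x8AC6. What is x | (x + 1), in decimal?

x = 1000101011000110 = 35526
x + 1 = 1000101011000111
OR    = 1000101011000111 = 35527
(x | (x + 1) sets the lowest cleared bit.)

35527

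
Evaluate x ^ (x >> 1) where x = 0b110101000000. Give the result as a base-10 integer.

x = 110101000000 = 3392
x>>1 = 011010100000
XOR  = 101111100000 = 3040
(x ^ (x >> 1) gives the standard binary-reflected Gray code of x.)

3040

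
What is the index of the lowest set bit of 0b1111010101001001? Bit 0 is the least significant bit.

0b1111010101001001 = 1111010101001001
Trailing zeros: 0, so the lowest set bit is bit 0 (value 1).

0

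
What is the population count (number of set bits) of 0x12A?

4

0x12A = 100101010
Count the 1s: 1 + 1 + 1 + 1 = 4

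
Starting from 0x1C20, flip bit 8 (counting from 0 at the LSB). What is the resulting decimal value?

x = 1110000100000
bit 8 is currently 0; toggle it via x ^ (1 << 8) = x ^ 256
→ 1110100100000 = 7456

7456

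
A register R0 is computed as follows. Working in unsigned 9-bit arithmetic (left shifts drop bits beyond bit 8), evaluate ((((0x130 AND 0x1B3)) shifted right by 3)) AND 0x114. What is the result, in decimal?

4

0x130 = 100110000
0x1B3 = 110110011
→ AND → 100110000 = 304
→ shifted right by 3 → 000100110 = 38
0x114 = 100010100
→ AND → 000000100 = 4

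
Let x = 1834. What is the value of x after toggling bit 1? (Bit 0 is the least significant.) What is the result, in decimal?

x = 00011100101010
bit 1 is currently 1; toggle it via x ^ (1 << 1) = x ^ 2
→ 00011100101000 = 1832

1832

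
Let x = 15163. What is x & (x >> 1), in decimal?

x = 11101100111011 = 15163
x>>1 = 01110110011101
AND  = 01100100011001 = 6425
(x & (x >> 1) has a 1 wherever x has two consecutive 1 bits.)

6425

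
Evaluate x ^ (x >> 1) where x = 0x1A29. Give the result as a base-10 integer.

x = 1101000101001 = 6697
x>>1 = 0110100010100
XOR  = 1011100111101 = 5949
(x ^ (x >> 1) gives the standard binary-reflected Gray code of x.)

5949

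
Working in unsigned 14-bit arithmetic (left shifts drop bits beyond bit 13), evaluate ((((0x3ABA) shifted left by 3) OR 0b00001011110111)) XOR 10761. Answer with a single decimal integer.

15870

0x3ABA = 11101010111010
→ shifted left by 3 (mod 2^14) → 01010111010000 = 5584
0b00001011110111 = 00001011110111
→ OR → 01011111110111 = 6135
10761 = 10101000001001
→ XOR → 11110111111110 = 15870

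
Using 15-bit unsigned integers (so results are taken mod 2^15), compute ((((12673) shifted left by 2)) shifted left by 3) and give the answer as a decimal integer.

12673 = 011000110000001
→ shifted left by 2 (mod 2^15) → 100011000000100 = 17924
→ shifted left by 3 (mod 2^15) → 011000000100000 = 12320

12320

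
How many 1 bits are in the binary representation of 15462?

15462 = 11110001100110
Count the 1s: 1 + 1 + 1 + 1 + 1 + 1 + 1 + 1 = 8

8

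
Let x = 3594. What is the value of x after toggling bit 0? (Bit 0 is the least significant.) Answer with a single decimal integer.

x = 0111000001010
bit 0 is currently 0; toggle it via x ^ (1 << 0) = x ^ 1
→ 0111000001011 = 3595

3595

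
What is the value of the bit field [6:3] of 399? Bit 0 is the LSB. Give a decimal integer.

1

v = 0000110001111
Shift right by 3: 0000110001
Mask low 4 bits: 0001 = 1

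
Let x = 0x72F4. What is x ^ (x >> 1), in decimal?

x = 111001011110100 = 29428
x>>1 = 011100101111010
XOR  = 100101110001110 = 19342
(x ^ (x >> 1) gives the standard binary-reflected Gray code of x.)

19342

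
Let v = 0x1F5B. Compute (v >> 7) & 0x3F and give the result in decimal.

62

v = 1111101011011
Shift right by 7: 111110
Mask low 6 bits: 111110 = 62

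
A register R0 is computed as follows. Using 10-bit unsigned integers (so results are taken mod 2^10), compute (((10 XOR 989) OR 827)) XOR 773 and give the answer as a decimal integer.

10 = 0000001010
989 = 1111011101
→ XOR → 1111010111 = 983
827 = 1100111011
→ OR → 1111111111 = 1023
773 = 1100000101
→ XOR → 0011111010 = 250

250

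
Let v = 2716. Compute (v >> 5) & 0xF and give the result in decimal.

v = 0101010011100
Shift right by 5: 01010100
Mask low 4 bits: 0100 = 4

4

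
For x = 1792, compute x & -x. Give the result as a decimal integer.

x = 11100000000 = 1792
-x (two's complement) = …00100000000
AND   = 00100000000 = 256
(x & -x isolates the lowest set bit of x.)

256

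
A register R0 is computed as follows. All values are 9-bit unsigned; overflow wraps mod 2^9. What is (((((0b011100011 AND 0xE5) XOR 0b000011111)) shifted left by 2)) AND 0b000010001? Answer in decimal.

0b011100011 = 011100011
0xE5 = 011100101
→ AND → 011100001 = 225
0b000011111 = 000011111
→ XOR → 011111110 = 254
→ shifted left by 2 (mod 2^9) → 111111000 = 504
0b000010001 = 000010001
→ AND → 000010000 = 16

16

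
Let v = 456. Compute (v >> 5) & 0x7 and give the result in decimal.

v = 111001000
Shift right by 5: 1110
Mask low 3 bits: 110 = 6

6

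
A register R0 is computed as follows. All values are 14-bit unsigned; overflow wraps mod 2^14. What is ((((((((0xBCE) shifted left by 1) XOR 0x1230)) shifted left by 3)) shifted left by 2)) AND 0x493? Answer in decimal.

1152

0xBCE = 00101111001110
→ shifted left by 1 (mod 2^14) → 01011110011100 = 6044
0x1230 = 01001000110000
→ XOR → 00010110101100 = 1452
→ shifted left by 3 (mod 2^14) → 10110101100000 = 11616
→ shifted left by 2 (mod 2^14) → 11010110000000 = 13696
0x493 = 00010010010011
→ AND → 00010010000000 = 1152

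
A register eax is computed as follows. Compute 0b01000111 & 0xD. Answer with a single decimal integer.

5

a = 1000111
0xD = 0001101
AND → 0000101 = 5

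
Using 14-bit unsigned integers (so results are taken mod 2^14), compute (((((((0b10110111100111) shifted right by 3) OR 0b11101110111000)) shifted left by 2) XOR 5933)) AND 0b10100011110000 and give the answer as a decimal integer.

0b10110111100111 = 10110111100111
→ shifted right by 3 → 00010110111100 = 1468
0b11101110111000 = 11101110111000
→ OR → 11111110111100 = 16316
→ shifted left by 2 (mod 2^14) → 11111011110000 = 16112
5933 = 01011100101101
→ XOR → 10100111011101 = 10717
0b10100011110000 = 10100011110000
→ AND → 10100011010000 = 10448

10448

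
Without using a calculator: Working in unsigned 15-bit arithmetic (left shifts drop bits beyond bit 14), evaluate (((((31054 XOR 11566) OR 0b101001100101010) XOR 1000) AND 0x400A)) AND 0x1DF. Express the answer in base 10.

31054 = 111100101001110
11566 = 010110100101110
→ XOR → 101010001100000 = 21600
0b101001100101010 = 101001100101010
→ OR → 101011101101010 = 22378
1000 = 000001111101000
→ XOR → 101010010000010 = 21634
0x400A = 100000000001010
→ AND → 100000000000010 = 16386
0x1DF = 000000111011111
→ AND → 000000000000010 = 2

2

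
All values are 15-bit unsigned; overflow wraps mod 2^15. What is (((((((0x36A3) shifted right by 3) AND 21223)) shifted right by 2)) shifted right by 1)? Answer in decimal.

0x36A3 = 011011010100011
→ shifted right by 3 → 000011011010100 = 1748
21223 = 101001011100111
→ AND → 000001011000100 = 708
→ shifted right by 2 → 000000010110001 = 177
→ shifted right by 1 → 000000001011000 = 88

88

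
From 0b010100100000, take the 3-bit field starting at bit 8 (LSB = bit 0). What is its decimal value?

v = 010100100000
Shift right by 8: 0101
Mask low 3 bits: 101 = 5

5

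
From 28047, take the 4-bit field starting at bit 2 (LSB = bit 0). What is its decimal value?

v = 110110110001111
Shift right by 2: 1101101100011
Mask low 4 bits: 0011 = 3

3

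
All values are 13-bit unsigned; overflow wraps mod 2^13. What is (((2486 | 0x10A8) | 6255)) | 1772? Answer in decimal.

8191

2486 = 0100110110110
0x10A8 = 1000010101000
→ | → 1100110111110 = 6590
6255 = 1100001101111
→ | → 1100111111111 = 6655
1772 = 0011011101100
→ | → 1111111111111 = 8191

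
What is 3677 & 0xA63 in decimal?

3677 = 111001011101
0xA63 = 101001100011
AND → 101001000001 = 2625

2625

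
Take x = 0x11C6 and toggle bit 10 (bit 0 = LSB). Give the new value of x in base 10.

x = 1000111000110
bit 10 is currently 0; toggle it via x ^ (1 << 10) = x ^ 1024
→ 1010111000110 = 5574

5574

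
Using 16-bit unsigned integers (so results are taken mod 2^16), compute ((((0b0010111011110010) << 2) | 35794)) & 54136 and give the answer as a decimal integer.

0b0010111011110010 = 0010111011110010
→ << 2 (mod 2^16) → 1011101111001000 = 48072
35794 = 1000101111010010
→ | → 1011101111011010 = 48090
54136 = 1101001101111000
→ & → 1001001101011000 = 37720

37720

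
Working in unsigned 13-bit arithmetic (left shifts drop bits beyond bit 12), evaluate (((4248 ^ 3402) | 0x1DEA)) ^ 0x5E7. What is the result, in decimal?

4248 = 1000010011000
3402 = 0110101001010
→ ^ → 1110111010010 = 7634
0x1DEA = 1110111101010
→ | → 1110111111010 = 7674
0x5E7 = 0010111100111
→ ^ → 1100000011101 = 6173

6173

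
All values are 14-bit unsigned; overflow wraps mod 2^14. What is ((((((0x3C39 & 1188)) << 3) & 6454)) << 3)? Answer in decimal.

0x3C39 = 11110000111001
1188 = 00010010100100
→ & → 00010000100000 = 1056
→ << 3 (mod 2^14) → 10000100000000 = 8448
6454 = 01100100110110
→ & → 00000100000000 = 256
→ << 3 (mod 2^14) → 00100000000000 = 2048

2048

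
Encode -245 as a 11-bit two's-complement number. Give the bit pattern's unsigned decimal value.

1803

245 in 11 bits: 00011110101
Invert: 11100001010
Add 1:  11100001011 = 1803
(Check: 2^11 - 245 = 2048 - 245 = 1803.)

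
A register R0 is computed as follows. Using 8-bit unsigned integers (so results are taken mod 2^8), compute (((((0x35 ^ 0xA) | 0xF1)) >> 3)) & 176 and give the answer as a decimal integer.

16

0x35 = 00110101
0xA = 00001010
→ ^ → 00111111 = 63
0xF1 = 11110001
→ | → 11111111 = 255
→ >> 3 → 00011111 = 31
176 = 10110000
→ & → 00010000 = 16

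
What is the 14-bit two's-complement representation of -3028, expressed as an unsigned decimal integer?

3028 in 14 bits: 00101111010100
Invert: 11010000101011
Add 1:  11010000101100 = 13356
(Check: 2^14 - 3028 = 16384 - 3028 = 13356.)

13356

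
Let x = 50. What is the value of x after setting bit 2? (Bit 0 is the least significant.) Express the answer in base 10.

54

x = 0000110010
bit 2 is currently 0; set it via x | (1 << 2) = x | 4
→ 0000110110 = 54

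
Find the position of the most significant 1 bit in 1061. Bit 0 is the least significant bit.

10

1061 = 10000100101
The topmost 1 is at position 10 (since 2^10 = 1024 ≤ 1061 < 2048).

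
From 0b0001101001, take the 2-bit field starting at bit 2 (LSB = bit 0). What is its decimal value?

2

v = 0001101001
Shift right by 2: 00011010
Mask low 2 bits: 10 = 2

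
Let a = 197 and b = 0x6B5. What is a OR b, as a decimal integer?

197 = 00011000101
0x6B5 = 11010110101
 OR → 11011110101 = 1781

1781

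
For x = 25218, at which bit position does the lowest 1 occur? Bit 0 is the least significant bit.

1

25218 = 110001010000010
Trailing zeros: 1, so the lowest set bit is bit 1 (value 2).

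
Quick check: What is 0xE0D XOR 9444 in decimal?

0xE0D = 00111000001101
9444 = 10010011100100
XOR → 10101011101001 = 10985

10985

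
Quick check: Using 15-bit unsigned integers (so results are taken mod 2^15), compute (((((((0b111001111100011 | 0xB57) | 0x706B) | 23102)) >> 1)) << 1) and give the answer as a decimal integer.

0b111001111100011 = 111001111100011
0xB57 = 000101101010111
→ | → 111101111110111 = 31735
0x706B = 111000001101011
→ | → 111101111111111 = 31743
23102 = 101101000111110
→ | → 111101111111111 = 31743
→ >> 1 → 011110111111111 = 15871
→ << 1 (mod 2^15) → 111101111111110 = 31742

31742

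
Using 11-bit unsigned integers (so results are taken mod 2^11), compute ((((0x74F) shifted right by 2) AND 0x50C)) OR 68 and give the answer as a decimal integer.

324

0x74F = 11101001111
→ shifted right by 2 → 00111010011 = 467
0x50C = 10100001100
→ AND → 00100000000 = 256
68 = 00001000100
→ OR → 00101000100 = 324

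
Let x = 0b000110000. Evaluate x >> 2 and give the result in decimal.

12

x = 110000
shift right by 2 → 001100 = 12
(equivalently, floor(48 / 4))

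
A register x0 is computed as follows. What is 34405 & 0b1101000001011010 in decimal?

34405 = 1000011001100101
b = 1101000001011010
AND → 1000000001000000 = 32832

32832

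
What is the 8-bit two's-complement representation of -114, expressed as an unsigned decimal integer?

142

114 in 8 bits: 01110010
Invert: 10001101
Add 1:  10001110 = 142
(Check: 2^8 - 114 = 256 - 114 = 142.)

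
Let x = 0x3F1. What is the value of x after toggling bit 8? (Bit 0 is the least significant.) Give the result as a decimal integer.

753

x = 01111110001
bit 8 is currently 1; toggle it via x ^ (1 << 8) = x ^ 256
→ 01011110001 = 753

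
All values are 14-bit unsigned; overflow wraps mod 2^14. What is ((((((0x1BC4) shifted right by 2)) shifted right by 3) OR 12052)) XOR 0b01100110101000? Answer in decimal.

13942

0x1BC4 = 01101111000100
→ shifted right by 2 → 00011011110001 = 1777
→ shifted right by 3 → 00000011011110 = 222
12052 = 10111100010100
→ OR → 10111111011110 = 12254
0b01100110101000 = 01100110101000
→ XOR → 11011001110110 = 13942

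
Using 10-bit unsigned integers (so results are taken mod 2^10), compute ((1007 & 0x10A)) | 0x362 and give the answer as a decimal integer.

874

1007 = 1111101111
0x10A = 0100001010
→ & → 0100001010 = 266
0x362 = 1101100010
→ | → 1101101010 = 874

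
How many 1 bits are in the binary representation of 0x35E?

7

0x35E = 1101011110
Count the 1s: 1 + 1 + 1 + 1 + 1 + 1 + 1 = 7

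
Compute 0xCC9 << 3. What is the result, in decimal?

0xCC9 = 000110011001001
shift left by 3 → 110011001001000 = 26184
(equivalently, 3273 × 2^3 = 3273 × 8)

26184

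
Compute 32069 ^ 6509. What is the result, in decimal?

25640

32069 = 111110101000101
6509 = 001100101101101
XOR → 110010000101000 = 25640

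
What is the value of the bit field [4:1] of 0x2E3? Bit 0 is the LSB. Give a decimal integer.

v = 01011100011
Shift right by 1: 0101110001
Mask low 4 bits: 0001 = 1

1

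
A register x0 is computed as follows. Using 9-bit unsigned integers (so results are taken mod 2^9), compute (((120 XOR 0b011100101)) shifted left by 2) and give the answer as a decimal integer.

116

120 = 001111000
0b011100101 = 011100101
→ XOR → 010011101 = 157
→ shifted left by 2 (mod 2^9) → 001110100 = 116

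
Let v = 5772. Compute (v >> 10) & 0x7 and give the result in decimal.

v = 1011010001100
Shift right by 10: 101
Mask low 3 bits: 101 = 5

5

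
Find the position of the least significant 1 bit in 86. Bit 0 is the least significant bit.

1

86 = 1010110
Trailing zeros: 1, so the lowest set bit is bit 1 (value 2).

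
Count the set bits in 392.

392 = 110001000
Count the 1s: 1 + 1 + 1 = 3

3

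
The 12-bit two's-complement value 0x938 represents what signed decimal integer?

-1736

pattern = 100100111000 (MSB is 1 ⇒ negative)
Invert: 011011000111, add 1 → 011011001000 = 1736, so the value is -1736.
(Equivalently: 2360 - 2^12 = 2360 - 4096 = -1736.)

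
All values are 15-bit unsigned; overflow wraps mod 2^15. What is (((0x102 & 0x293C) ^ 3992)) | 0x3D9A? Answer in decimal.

0x102 = 000000100000010
0x293C = 010100100111100
→ & → 000000100000000 = 256
3992 = 000111110011000
→ ^ → 000111010011000 = 3736
0x3D9A = 011110110011010
→ | → 011111110011010 = 16282

16282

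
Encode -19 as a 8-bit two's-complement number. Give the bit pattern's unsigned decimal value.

19 in 8 bits: 00010011
Invert: 11101100
Add 1:  11101101 = 237
(Check: 2^8 - 19 = 256 - 19 = 237.)

237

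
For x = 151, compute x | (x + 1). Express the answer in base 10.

159

x = 10010111 = 151
x + 1 = 10011000
OR    = 10011111 = 159
(x | (x + 1) sets the lowest cleared bit.)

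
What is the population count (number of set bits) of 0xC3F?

0xC3F = 110000111111
Count the 1s: 1 + 1 + 1 + 1 + 1 + 1 + 1 + 1 = 8

8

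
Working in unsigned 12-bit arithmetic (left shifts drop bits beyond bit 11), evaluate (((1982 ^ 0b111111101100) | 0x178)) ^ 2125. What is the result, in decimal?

1982 = 011110111110
0b111111101100 = 111111101100
→ ^ → 100001010010 = 2130
0x178 = 000101111000
→ | → 100101111010 = 2426
2125 = 100001001101
→ ^ → 000100110111 = 311

311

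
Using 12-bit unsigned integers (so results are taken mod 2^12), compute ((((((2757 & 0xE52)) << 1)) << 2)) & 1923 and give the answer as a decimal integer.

2757 = 101011000101
0xE52 = 111001010010
→ & → 101001000000 = 2624
→ << 1 (mod 2^12) → 010010000000 = 1152
→ << 2 (mod 2^12) → 001000000000 = 512
1923 = 011110000011
→ & → 001000000000 = 512

512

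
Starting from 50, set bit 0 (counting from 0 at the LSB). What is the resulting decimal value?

x = 00110010
bit 0 is currently 0; set it via x | (1 << 0) = x | 1
→ 00110011 = 51

51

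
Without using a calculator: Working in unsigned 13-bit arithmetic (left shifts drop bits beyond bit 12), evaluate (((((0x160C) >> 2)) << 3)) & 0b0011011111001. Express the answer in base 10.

1048

0x160C = 1011000001100
→ >> 2 → 0010110000011 = 1411
→ << 3 (mod 2^13) → 0110000011000 = 3096
0b0011011111001 = 0011011111001
→ & → 0010000011000 = 1048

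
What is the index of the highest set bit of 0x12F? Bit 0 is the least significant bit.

8

0x12F = 100101111
The topmost 1 is at position 8 (since 2^8 = 256 ≤ 303 < 512).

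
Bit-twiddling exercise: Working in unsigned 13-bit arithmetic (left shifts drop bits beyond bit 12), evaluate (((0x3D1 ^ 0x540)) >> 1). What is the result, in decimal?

840

0x3D1 = 0001111010001
0x540 = 0010101000000
→ ^ → 0011010010001 = 1681
→ >> 1 → 0001101001000 = 840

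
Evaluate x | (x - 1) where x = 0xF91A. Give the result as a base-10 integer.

x = 1111100100011010 = 63770
x - 1 = 1111100100011001
OR    = 1111100100011011 = 63771
(x | (x - 1) sets all bits below the lowest set bit.)

63771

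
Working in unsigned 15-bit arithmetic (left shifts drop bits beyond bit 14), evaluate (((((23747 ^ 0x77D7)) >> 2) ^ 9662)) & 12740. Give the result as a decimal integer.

8512

23747 = 101110011000011
0x77D7 = 111011111010111
→ ^ → 010101100010100 = 11028
→ >> 2 → 000101011000101 = 2757
9662 = 010010110111110
→ ^ → 010111101111011 = 12155
12740 = 011000111000100
→ & → 010000101000000 = 8512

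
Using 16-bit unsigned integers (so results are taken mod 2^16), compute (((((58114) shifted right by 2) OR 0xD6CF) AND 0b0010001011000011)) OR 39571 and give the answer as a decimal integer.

58114 = 1110001100000010
→ shifted right by 2 → 0011100011000000 = 14528
0xD6CF = 1101011011001111
→ OR → 1111111011001111 = 65231
0b0010001011000011 = 0010001011000011
→ AND → 0010001011000011 = 8899
39571 = 1001101010010011
→ OR → 1011101011010011 = 47827

47827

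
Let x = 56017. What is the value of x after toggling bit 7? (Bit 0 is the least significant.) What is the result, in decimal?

55889

x = 1101101011010001
bit 7 is currently 1; toggle it via x ^ (1 << 7) = x ^ 128
→ 1101101001010001 = 55889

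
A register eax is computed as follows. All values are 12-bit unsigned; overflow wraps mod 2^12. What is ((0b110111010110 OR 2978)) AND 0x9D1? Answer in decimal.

0b110111010110 = 110111010110
2978 = 101110100010
→ OR → 111111110110 = 4086
0x9D1 = 100111010001
→ AND → 100111010000 = 2512

2512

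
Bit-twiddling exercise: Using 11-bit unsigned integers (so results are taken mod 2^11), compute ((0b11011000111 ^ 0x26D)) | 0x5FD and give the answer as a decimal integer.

0b11011000111 = 11011000111
0x26D = 01001101101
→ ^ → 10010101010 = 1194
0x5FD = 10111111101
→ | → 10111111111 = 1535

1535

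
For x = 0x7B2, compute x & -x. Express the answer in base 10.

2

x = 11110110010 = 1970
-x (two's complement) = …00001001110
AND   = 00000000010 = 2
(x & -x isolates the lowest set bit of x.)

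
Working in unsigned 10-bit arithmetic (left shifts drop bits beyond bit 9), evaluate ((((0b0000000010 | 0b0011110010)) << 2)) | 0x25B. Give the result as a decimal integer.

0b0000000010 = 0000000010
0b0011110010 = 0011110010
→ | → 0011110010 = 242
→ << 2 (mod 2^10) → 1111001000 = 968
0x25B = 1001011011
→ | → 1111011011 = 987

987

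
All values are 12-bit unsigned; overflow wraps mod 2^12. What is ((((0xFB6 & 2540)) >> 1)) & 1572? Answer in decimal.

1024

0xFB6 = 111110110110
2540 = 100111101100
→ & → 100110100100 = 2468
→ >> 1 → 010011010010 = 1234
1572 = 011000100100
→ & → 010000000000 = 1024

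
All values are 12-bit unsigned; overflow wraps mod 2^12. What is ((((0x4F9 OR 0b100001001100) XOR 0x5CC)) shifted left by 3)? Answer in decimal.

0x4F9 = 010011111001
0b100001001100 = 100001001100
→ OR → 110011111101 = 3325
0x5CC = 010111001100
→ XOR → 100100110001 = 2353
→ shifted left by 3 (mod 2^12) → 100110001000 = 2440

2440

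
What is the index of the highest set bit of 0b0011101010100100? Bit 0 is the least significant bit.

0b0011101010100100 = 11101010100100
The topmost 1 is at position 13 (since 2^13 = 8192 ≤ 15012 < 16384).

13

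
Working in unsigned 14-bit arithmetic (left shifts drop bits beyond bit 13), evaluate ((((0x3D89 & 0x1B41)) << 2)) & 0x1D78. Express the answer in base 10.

1024

0x3D89 = 11110110001001
0x1B41 = 01101101000001
→ & → 01100100000001 = 6401
→ << 2 (mod 2^14) → 10010000000100 = 9220
0x1D78 = 01110101111000
→ & → 00010000000000 = 1024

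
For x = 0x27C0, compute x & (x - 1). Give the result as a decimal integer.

10112

x = 10011111000000 = 10176
x - 1 = 10011110111111
AND   = 10011110000000 = 10112
(x & (x - 1) clears the lowest set bit of x.)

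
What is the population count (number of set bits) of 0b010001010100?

n = 10001010100
Count the 1s: 1 + 1 + 1 + 1 = 4

4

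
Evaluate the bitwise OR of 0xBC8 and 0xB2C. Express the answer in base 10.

3052

0xBC8 = 101111001000
0xB2C = 101100101100
 OR → 101111101100 = 3052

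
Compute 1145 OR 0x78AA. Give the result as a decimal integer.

31995

1145 = 000010001111001
0x78AA = 111100010101010
 OR → 111110011111011 = 31995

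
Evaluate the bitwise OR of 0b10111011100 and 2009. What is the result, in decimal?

a = 10111011100
2009 = 11111011001
 OR → 11111011101 = 2013

2013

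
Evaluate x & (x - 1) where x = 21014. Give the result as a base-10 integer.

x = 101001000010110 = 21014
x - 1 = 101001000010101
AND   = 101001000010100 = 21012
(x & (x - 1) clears the lowest set bit of x.)

21012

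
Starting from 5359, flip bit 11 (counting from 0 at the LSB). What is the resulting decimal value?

x = 1010011101111
bit 11 is currently 0; toggle it via x ^ (1 << 11) = x ^ 2048
→ 1110011101111 = 7407

7407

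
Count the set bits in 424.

424 = 110101000
Count the 1s: 1 + 1 + 1 + 1 = 4

4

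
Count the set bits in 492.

6

492 = 111101100
Count the 1s: 1 + 1 + 1 + 1 + 1 + 1 = 6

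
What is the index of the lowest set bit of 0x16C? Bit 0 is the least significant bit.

0x16C = 101101100
Trailing zeros: 2, so the lowest set bit is bit 2 (value 4).

2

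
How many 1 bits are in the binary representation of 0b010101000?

3

n = 10101000
Count the 1s: 1 + 1 + 1 = 3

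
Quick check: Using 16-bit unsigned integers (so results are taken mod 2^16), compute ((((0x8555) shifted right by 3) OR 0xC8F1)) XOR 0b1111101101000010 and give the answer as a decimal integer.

9145

0x8555 = 1000010101010101
→ shifted right by 3 → 0001000010101010 = 4266
0xC8F1 = 1100100011110001
→ OR → 1101100011111011 = 55547
0b1111101101000010 = 1111101101000010
→ XOR → 0010001110111001 = 9145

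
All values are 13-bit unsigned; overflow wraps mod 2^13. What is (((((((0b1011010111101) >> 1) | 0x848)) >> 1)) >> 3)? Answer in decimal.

0b1011010111101 = 1011010111101
→ >> 1 → 0101101011110 = 2910
0x848 = 0100001001000
→ | → 0101101011110 = 2910
→ >> 1 → 0010110101111 = 1455
→ >> 3 → 0000010110101 = 181

181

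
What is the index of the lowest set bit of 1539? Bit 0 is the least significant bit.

1539 = 11000000011
Trailing zeros: 0, so the lowest set bit is bit 0 (value 1).

0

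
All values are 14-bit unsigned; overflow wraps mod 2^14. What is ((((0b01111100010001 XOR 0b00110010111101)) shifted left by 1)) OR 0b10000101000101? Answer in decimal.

10077

0b01111100010001 = 01111100010001
0b00110010111101 = 00110010111101
→ XOR → 01001110101100 = 5036
→ shifted left by 1 (mod 2^14) → 10011101011000 = 10072
0b10000101000101 = 10000101000101
→ OR → 10011101011101 = 10077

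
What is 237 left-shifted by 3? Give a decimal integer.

237 = 00011101101
shift left by 3 → 11101101000 = 1896
(equivalently, 237 × 2^3 = 237 × 8)

1896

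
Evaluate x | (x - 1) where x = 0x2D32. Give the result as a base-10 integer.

x = 10110100110010 = 11570
x - 1 = 10110100110001
OR    = 10110100110011 = 11571
(x | (x - 1) sets all bits below the lowest set bit.)

11571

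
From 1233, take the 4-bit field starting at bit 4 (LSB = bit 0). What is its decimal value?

v = 10011010001
Shift right by 4: 1001101
Mask low 4 bits: 1101 = 13

13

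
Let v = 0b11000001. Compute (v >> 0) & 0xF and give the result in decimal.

1

v = 11000001
Shift right by 0: 11000001
Mask low 4 bits: 0001 = 1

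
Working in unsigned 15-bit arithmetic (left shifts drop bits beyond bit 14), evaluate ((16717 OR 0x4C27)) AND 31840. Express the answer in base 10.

16717 = 100000101001101
0x4C27 = 100110000100111
→ OR → 100110101101111 = 19823
31840 = 111110001100000
→ AND → 100110001100000 = 19552

19552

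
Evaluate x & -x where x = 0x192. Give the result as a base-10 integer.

2

x = 110010010 = 402
-x (two's complement) = …001101110
AND   = 000000010 = 2
(x & -x isolates the lowest set bit of x.)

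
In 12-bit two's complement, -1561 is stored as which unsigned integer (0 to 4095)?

2535

1561 in 12 bits: 011000011001
Invert: 100111100110
Add 1:  100111100111 = 2535
(Check: 2^12 - 1561 = 4096 - 1561 = 2535.)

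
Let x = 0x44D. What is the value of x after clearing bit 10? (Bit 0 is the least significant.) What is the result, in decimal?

x = 0010001001101
bit 10 is currently 1; clear it via x & ~(1 << 10) = x & ~1024
→ 0000001001101 = 77

77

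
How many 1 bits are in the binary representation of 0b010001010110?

n = 10001010110
Count the 1s: 1 + 1 + 1 + 1 + 1 = 5

5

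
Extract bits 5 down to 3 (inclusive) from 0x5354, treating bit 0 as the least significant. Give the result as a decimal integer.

2

v = 101001101010100
Shift right by 3: 101001101010
Mask low 3 bits: 010 = 2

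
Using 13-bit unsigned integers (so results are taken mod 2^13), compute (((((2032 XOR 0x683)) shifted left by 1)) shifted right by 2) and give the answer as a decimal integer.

185

2032 = 0011111110000
0x683 = 0011010000011
→ XOR → 0000101110011 = 371
→ shifted left by 1 (mod 2^13) → 0001011100110 = 742
→ shifted right by 2 → 0000010111001 = 185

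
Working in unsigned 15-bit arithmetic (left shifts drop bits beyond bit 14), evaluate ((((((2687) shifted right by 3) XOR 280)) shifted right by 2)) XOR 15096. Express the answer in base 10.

2687 = 000101001111111
→ shifted right by 3 → 000000101001111 = 335
280 = 000000100011000
→ XOR → 000000001010111 = 87
→ shifted right by 2 → 000000000010101 = 21
15096 = 011101011111000
→ XOR → 011101011101101 = 15085

15085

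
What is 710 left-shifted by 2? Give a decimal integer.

710 = 001011000110
shift left by 2 → 101100011000 = 2840
(equivalently, 710 × 2^2 = 710 × 4)

2840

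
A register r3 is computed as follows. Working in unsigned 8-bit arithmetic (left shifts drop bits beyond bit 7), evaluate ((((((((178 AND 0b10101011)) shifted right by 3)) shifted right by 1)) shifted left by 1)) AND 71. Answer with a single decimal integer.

4

178 = 10110010
0b10101011 = 10101011
→ AND → 10100010 = 162
→ shifted right by 3 → 00010100 = 20
→ shifted right by 1 → 00001010 = 10
→ shifted left by 1 (mod 2^8) → 00010100 = 20
71 = 01000111
→ AND → 00000100 = 4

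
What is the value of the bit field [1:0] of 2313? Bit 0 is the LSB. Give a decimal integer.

v = 100100001001
Shift right by 0: 100100001001
Mask low 2 bits: 01 = 1

1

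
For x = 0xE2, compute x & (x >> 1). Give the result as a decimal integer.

x = 11100010 = 226
x>>1 = 01110001
AND  = 01100000 = 96
(x & (x >> 1) has a 1 wherever x has two consecutive 1 bits.)

96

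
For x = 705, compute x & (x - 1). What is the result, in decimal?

704

x = 1011000001 = 705
x - 1 = 1011000000
AND   = 1011000000 = 704
(x & (x - 1) clears the lowest set bit of x.)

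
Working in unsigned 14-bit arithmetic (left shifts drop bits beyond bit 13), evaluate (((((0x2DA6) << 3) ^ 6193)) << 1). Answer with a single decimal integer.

10754

0x2DA6 = 10110110100110
→ << 3 (mod 2^14) → 10110100110000 = 11568
6193 = 01100000110001
→ ^ → 11010100000001 = 13569
→ << 1 (mod 2^14) → 10101000000010 = 10754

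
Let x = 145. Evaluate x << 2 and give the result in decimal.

145 = 0010010001
shift left by 2 → 1001000100 = 580
(equivalently, 145 × 2^2 = 145 × 4)

580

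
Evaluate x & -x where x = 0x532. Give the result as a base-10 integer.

x = 10100110010 = 1330
-x (two's complement) = …01011001110
AND   = 00000000010 = 2
(x & -x isolates the lowest set bit of x.)

2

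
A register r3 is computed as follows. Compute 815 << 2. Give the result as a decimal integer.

815 = 001100101111
shift left by 2 → 110010111100 = 3260
(equivalently, 815 × 2^2 = 815 × 4)

3260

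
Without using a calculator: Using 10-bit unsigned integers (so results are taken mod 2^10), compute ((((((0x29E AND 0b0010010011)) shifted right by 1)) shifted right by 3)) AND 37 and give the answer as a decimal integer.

1

0x29E = 1010011110
0b0010010011 = 0010010011
→ AND → 0010010010 = 146
→ shifted right by 1 → 0001001001 = 73
→ shifted right by 3 → 0000001001 = 9
37 = 0000100101
→ AND → 0000000001 = 1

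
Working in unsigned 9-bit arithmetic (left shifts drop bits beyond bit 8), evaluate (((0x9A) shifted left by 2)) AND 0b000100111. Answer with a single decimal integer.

0x9A = 010011010
→ shifted left by 2 (mod 2^9) → 001101000 = 104
0b000100111 = 000100111
→ AND → 000100000 = 32

32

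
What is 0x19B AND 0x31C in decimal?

280

0x19B = 0110011011
0x31C = 1100011100
AND → 0100011000 = 280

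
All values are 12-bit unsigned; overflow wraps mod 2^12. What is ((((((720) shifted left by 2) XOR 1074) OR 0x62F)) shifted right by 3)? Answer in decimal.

720 = 001011010000
→ shifted left by 2 (mod 2^12) → 101101000000 = 2880
1074 = 010000110010
→ XOR → 111101110010 = 3954
0x62F = 011000101111
→ OR → 111101111111 = 3967
→ shifted right by 3 → 000111101111 = 495

495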